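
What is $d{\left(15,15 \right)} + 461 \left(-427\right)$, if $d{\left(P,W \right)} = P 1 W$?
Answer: $-196622$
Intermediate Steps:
$d{\left(P,W \right)} = P W$
$d{\left(15,15 \right)} + 461 \left(-427\right) = 15 \cdot 15 + 461 \left(-427\right) = 225 - 196847 = -196622$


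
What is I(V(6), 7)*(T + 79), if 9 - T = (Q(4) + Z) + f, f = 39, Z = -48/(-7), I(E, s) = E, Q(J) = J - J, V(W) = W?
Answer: 1770/7 ≈ 252.86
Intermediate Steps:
Q(J) = 0
Z = 48/7 (Z = -48*(-1/7) = 48/7 ≈ 6.8571)
T = -258/7 (T = 9 - ((0 + 48/7) + 39) = 9 - (48/7 + 39) = 9 - 1*321/7 = 9 - 321/7 = -258/7 ≈ -36.857)
I(V(6), 7)*(T + 79) = 6*(-258/7 + 79) = 6*(295/7) = 1770/7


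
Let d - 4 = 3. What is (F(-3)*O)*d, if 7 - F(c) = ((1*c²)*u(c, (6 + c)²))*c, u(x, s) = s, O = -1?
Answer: -1750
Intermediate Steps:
d = 7 (d = 4 + 3 = 7)
F(c) = 7 - c³*(6 + c)² (F(c) = 7 - (1*c²)*(6 + c)²*c = 7 - c²*(6 + c)²*c = 7 - c³*(6 + c)²)
(F(-3)*O)*d = ((7 - 1*(-3)³*(6 - 3)²)*(-1))*7 = ((7 - 1*(-27)*3²)*(-1))*7 = ((7 - 1*(-27)*9)*(-1))*7 = ((7 + 243)*(-1))*7 = (250*(-1))*7 = -250*7 = -1750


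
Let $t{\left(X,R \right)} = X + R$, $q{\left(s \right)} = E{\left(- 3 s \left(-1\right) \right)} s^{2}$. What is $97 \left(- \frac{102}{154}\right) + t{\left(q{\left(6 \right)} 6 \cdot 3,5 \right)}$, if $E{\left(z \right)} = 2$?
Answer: $\frac{95230}{77} \approx 1236.8$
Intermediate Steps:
$q{\left(s \right)} = 2 s^{2}$
$t{\left(X,R \right)} = R + X$
$97 \left(- \frac{102}{154}\right) + t{\left(q{\left(6 \right)} 6 \cdot 3,5 \right)} = 97 \left(- \frac{102}{154}\right) + \left(5 + 2 \cdot 6^{2} \cdot 6 \cdot 3\right) = 97 \left(\left(-102\right) \frac{1}{154}\right) + \left(5 + 2 \cdot 36 \cdot 6 \cdot 3\right) = 97 \left(- \frac{51}{77}\right) + \left(5 + 72 \cdot 6 \cdot 3\right) = - \frac{4947}{77} + \left(5 + 432 \cdot 3\right) = - \frac{4947}{77} + \left(5 + 1296\right) = - \frac{4947}{77} + 1301 = \frac{95230}{77}$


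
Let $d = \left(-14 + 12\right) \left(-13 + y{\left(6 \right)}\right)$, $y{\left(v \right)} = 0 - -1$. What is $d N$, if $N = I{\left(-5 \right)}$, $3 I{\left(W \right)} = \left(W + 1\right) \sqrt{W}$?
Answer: $- 32 i \sqrt{5} \approx - 71.554 i$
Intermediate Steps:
$y{\left(v \right)} = 1$ ($y{\left(v \right)} = 0 + 1 = 1$)
$d = 24$ ($d = \left(-14 + 12\right) \left(-13 + 1\right) = \left(-2\right) \left(-12\right) = 24$)
$I{\left(W \right)} = \frac{\sqrt{W} \left(1 + W\right)}{3}$ ($I{\left(W \right)} = \frac{\left(W + 1\right) \sqrt{W}}{3} = \frac{\left(1 + W\right) \sqrt{W}}{3} = \frac{\sqrt{W} \left(1 + W\right)}{3}$)
$N = - \frac{4 i \sqrt{5}}{3}$ ($N = \frac{\sqrt{-5} \left(1 - 5\right)}{3} = \frac{1}{3} i \sqrt{5} \left(-4\right) = - \frac{4 i \sqrt{5}}{3} \approx - 2.9814 i$)
$d N = 24 \left(- \frac{4 i \sqrt{5}}{3}\right) = - 32 i \sqrt{5}$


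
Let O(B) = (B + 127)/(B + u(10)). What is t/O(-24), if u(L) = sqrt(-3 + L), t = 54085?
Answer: -1298040/103 + 54085*sqrt(7)/103 ≈ -11213.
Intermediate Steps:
O(B) = (127 + B)/(B + sqrt(7)) (O(B) = (B + 127)/(B + sqrt(-3 + 10)) = (127 + B)/(B + sqrt(7)))
t/O(-24) = 54085/(((127 - 24)/(-24 + sqrt(7)))) = 54085/((103/(-24 + sqrt(7)))) = 54085*(-24/103 + sqrt(7)/103) = -1298040/103 + 54085*sqrt(7)/103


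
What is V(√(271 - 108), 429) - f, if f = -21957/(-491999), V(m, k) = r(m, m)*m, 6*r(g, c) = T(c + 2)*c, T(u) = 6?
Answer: 80173880/491999 ≈ 162.96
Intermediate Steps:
r(g, c) = c (r(g, c) = (6*c)/6 = c)
V(m, k) = m² (V(m, k) = m*m = m²)
f = 21957/491999 (f = -21957*(-1/491999) = 21957/491999 ≈ 0.044628)
V(√(271 - 108), 429) - f = (√(271 - 108))² - 1*21957/491999 = (√163)² - 21957/491999 = 163 - 21957/491999 = 80173880/491999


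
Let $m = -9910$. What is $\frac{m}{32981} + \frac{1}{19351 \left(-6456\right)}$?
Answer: $- \frac{1238056887941}{4120318176936} \approx -0.30048$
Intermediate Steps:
$\frac{m}{32981} + \frac{1}{19351 \left(-6456\right)} = - \frac{9910}{32981} + \frac{1}{19351 \left(-6456\right)} = \left(-9910\right) \frac{1}{32981} + \frac{1}{19351} \left(- \frac{1}{6456}\right) = - \frac{9910}{32981} - \frac{1}{124930056} = - \frac{1238056887941}{4120318176936}$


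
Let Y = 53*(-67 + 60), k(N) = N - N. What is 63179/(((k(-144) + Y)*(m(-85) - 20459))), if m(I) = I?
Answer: 63179/7621824 ≈ 0.0082892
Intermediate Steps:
k(N) = 0
Y = -371 (Y = 53*(-7) = -371)
63179/(((k(-144) + Y)*(m(-85) - 20459))) = 63179/(((0 - 371)*(-85 - 20459))) = 63179/((-371*(-20544))) = 63179/7621824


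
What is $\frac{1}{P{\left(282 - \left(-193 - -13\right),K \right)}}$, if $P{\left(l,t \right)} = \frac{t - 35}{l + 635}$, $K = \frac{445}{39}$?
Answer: $- \frac{42783}{920} \approx -46.503$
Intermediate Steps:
$K = \frac{445}{39}$ ($K = 445 \cdot \frac{1}{39} = \frac{445}{39} \approx 11.41$)
$P{\left(l,t \right)} = \frac{-35 + t}{635 + l}$
$\frac{1}{P{\left(282 - \left(-193 - -13\right),K \right)}} = \frac{1}{\frac{1}{635 + \left(282 - \left(-193 - -13\right)\right)} \left(-35 + \frac{445}{39}\right)} = \frac{1}{\frac{1}{635 + \left(282 - \left(-193 + 13\right)\right)} \left(- \frac{920}{39}\right)} = \frac{1}{\frac{1}{635 + \left(282 - -180\right)} \left(- \frac{920}{39}\right)} = \frac{1}{\frac{1}{635 + \left(282 + 180\right)} \left(- \frac{920}{39}\right)} = \frac{1}{\frac{1}{635 + 462} \left(- \frac{920}{39}\right)} = \frac{1}{\frac{1}{1097} \left(- \frac{920}{39}\right)} = \frac{1}{- \frac{920}{42783}} = - \frac{42783}{920}$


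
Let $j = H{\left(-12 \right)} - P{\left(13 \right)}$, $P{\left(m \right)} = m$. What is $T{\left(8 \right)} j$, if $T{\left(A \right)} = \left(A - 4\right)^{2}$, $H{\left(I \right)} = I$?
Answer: $-400$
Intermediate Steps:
$T{\left(A \right)} = \left(-4 + A\right)^{2}$ ($T{\left(A \right)} = \left(A - 4\right)^{2} = \left(-4 + A\right)^{2}$)
$j = -25$ ($j = -12 - 13 = -25$)
$T{\left(8 \right)} j = \left(-4 + 8\right)^{2} \left(-25\right) = 4^{2} \left(-25\right) = 16 \left(-25\right) = -400$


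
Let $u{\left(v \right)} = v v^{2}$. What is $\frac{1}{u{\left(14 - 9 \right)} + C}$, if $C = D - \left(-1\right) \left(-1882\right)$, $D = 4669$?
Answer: $\frac{1}{2912} \approx 0.00034341$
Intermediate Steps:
$C = 2787$ ($C = 4669 - \left(-1\right) \left(-1882\right) = 4669 - 1882 = 2787$)
$u{\left(v \right)} = v^{3}$
$\frac{1}{u{\left(14 - 9 \right)} + C} = \frac{1}{\left(14 - 9\right)^{3} + 2787} = \frac{1}{5^{3} + 2787} = \frac{1}{125 + 2787} = \frac{1}{2912}$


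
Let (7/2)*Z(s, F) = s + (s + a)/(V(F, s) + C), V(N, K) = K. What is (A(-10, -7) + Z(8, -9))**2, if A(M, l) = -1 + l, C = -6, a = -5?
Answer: 1369/49 ≈ 27.939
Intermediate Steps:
Z(s, F) = 2*s/7 + 2*(-5 + s)/(7*(-6 + s)) (Z(s, F) = 2*(s + (s - 5)/(s - 6))/7 = 2*(s + (-5 + s)/(-6 + s))/7 = 2*s/7 + 2*(-5 + s)/(7*(-6 + s)))
(A(-10, -7) + Z(8, -9))**2 = ((-1 - 7) + 2*(-5 + 8**2 - 5*8)/(7*(-6 + 8)))**2 = (-8 + (2/7)*(-5 + 64 - 40)/2)**2 = (-8 + (2/7)*(1/2)*19)**2 = (-8 + 19/7)**2 = (-37/7)**2 = 1369/49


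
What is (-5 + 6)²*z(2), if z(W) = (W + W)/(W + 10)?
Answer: ⅓ ≈ 0.33333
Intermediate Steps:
z(W) = 2*W/(10 + W) (z(W) = (2*W)/(10 + W) = 2*W/(10 + W))
(-5 + 6)²*z(2) = (-5 + 6)²*(2*2/(10 + 2)) = 1²*(2*2/12) = 1*(2*2*(1/12)) = 1*(⅓) = ⅓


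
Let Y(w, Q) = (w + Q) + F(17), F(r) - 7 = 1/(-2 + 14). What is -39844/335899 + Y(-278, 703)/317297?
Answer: -149966943701/1278956940036 ≈ -0.11726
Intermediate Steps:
F(r) = 85/12 (F(r) = 7 + 1/(-2 + 14) = 7 + 1/12 = 85/12)
Y(w, Q) = 85/12 + Q + w (Y(w, Q) = (w + Q) + 85/12 = (Q + w) + 85/12 = 85/12 + Q + w)
-39844/335899 + Y(-278, 703)/317297 = -39844/335899 + (85/12 + 703 - 278)/317297 = -39844*1/335899 + (5185/12)*(1/317297) = -39844/335899 + 5185/3807564 = -149966943701/1278956940036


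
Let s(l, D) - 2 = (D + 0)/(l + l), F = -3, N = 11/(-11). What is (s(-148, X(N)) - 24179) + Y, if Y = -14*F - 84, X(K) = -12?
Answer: -1792203/74 ≈ -24219.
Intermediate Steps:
N = -1 (N = 11*(-1/11) = -1)
s(l, D) = 2 + D/(2*l) (s(l, D) = 2 + (D + 0)/(l + l) = 2 + D/((2*l)) = 2 + D*(1/(2*l)) = 2 + D/(2*l))
Y = -42 (Y = -14*(-3) - 84 = 42 - 84 = -42)
(s(-148, X(N)) - 24179) + Y = ((2 + (1/2)*(-12)/(-148)) - 24179) - 42 = ((2 + (1/2)*(-12)*(-1/148)) - 24179) - 42 = ((2 + 3/74) - 24179) - 42 = (151/74 - 24179) - 42 = -1789095/74 - 42 = -1792203/74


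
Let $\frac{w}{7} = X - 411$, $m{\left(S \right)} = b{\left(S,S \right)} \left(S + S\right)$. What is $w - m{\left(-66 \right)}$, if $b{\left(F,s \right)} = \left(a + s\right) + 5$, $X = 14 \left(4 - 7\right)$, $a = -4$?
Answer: $-11751$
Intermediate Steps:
$X = -42$ ($X = 14 \left(-3\right) = -42$)
$b{\left(F,s \right)} = 1 + s$ ($b{\left(F,s \right)} = \left(-4 + s\right) + 5 = 1 + s$)
$m{\left(S \right)} = 2 S \left(1 + S\right)$ ($m{\left(S \right)} = \left(1 + S\right) \left(S + S\right) = \left(1 + S\right) 2 S = 2 S \left(1 + S\right)$)
$w = -3171$ ($w = 7 \left(-42 - 411\right) = 7 \left(-453\right) = -3171$)
$w - m{\left(-66 \right)} = -3171 - 2 \left(-66\right) \left(1 - 66\right) = -3171 - 2 \left(-66\right) \left(-65\right) = -3171 - 8580 = -11751$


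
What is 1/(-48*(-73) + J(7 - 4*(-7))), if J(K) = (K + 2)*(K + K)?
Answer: 1/6094 ≈ 0.00016410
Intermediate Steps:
J(K) = 2*K*(2 + K) (J(K) = (2 + K)*(2*K) = 2*K*(2 + K))
1/(-48*(-73) + J(7 - 4*(-7))) = 1/(-48*(-73) + 2*(7 - 4*(-7))*(2 + (7 - 4*(-7)))) = 1/(3504 + 2*(7 + 28)*(2 + (7 + 28))) = 1/(3504 + 2*35*(2 + 35)) = 1/(3504 + 2*35*37) = 1/(3504 + 2590) = 1/6094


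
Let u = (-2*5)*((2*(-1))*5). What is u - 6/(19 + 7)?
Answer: 1297/13 ≈ 99.769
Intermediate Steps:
u = 100 (u = -(-20)*5 = -10*(-10) = 100)
u - 6/(19 + 7) = 100 - 6/(19 + 7) = 100 - 6/26 = 100 + (1/26)*(-6) = 100 - 3/13 = 1297/13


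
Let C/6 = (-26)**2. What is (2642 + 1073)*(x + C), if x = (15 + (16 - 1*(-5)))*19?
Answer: 17609100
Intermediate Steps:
C = 4056 (C = 6*(-26)**2 = 6*676 = 4056)
x = 684 (x = (15 + (16 + 5))*19 = (15 + 21)*19 = 36*19 = 684)
(2642 + 1073)*(x + C) = (2642 + 1073)*(684 + 4056) = 3715*4740 = 17609100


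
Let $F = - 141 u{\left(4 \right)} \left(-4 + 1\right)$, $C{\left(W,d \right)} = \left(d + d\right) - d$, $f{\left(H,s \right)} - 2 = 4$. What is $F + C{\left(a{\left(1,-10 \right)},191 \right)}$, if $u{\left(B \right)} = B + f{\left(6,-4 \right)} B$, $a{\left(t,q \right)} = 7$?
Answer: $12035$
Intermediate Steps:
$f{\left(H,s \right)} = 6$ ($f{\left(H,s \right)} = 2 + 4 = 6$)
$u{\left(B \right)} = 7 B$ ($u{\left(B \right)} = B + 6 B = 7 B$)
$C{\left(W,d \right)} = d$ ($C{\left(W,d \right)} = 2 d - d = d$)
$F = 11844$ ($F = - 141 \cdot 7 \cdot 4 \left(-4 + 1\right) = - 141 \cdot 28 \left(-3\right) = \left(-141\right) \left(-84\right) = 11844$)
$F + C{\left(a{\left(1,-10 \right)},191 \right)} = 11844 + 191 = 12035$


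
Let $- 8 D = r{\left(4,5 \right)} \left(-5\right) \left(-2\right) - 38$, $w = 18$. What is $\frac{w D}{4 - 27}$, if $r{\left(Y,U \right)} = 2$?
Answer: $- \frac{81}{46} \approx -1.7609$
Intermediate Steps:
$D = \frac{9}{4}$ ($D = - \frac{2 \left(-5\right) \left(-2\right) - 38}{8} = - \frac{\left(-10\right) \left(-2\right) - 38}{8} = - \frac{20 - 38}{8} = \left(- \frac{1}{8}\right) \left(-18\right) = \frac{9}{4} \approx 2.25$)
$\frac{w D}{4 - 27} = \frac{18 \cdot \frac{9}{4}}{4 - 27} = \frac{81}{2 \left(-23\right)} = \frac{81}{2} \left(- \frac{1}{23}\right) = - \frac{81}{46}$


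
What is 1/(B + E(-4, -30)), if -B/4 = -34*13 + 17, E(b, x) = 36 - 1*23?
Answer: 1/1713 ≈ 0.00058377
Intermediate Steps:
E(b, x) = 13 (E(b, x) = 36 - 23 = 13)
B = 1700 (B = -4*(-34*13 + 17) = -4*(-442 + 17) = -4*(-425) = 1700)
1/(B + E(-4, -30)) = 1/(1700 + 13) = 1/1713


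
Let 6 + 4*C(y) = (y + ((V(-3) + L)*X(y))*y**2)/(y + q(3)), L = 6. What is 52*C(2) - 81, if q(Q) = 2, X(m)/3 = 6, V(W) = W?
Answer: 1099/2 ≈ 549.50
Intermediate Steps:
X(m) = 18 (X(m) = 3*6 = 18)
C(y) = -3/2 + (y + 54*y**2)/(4*(2 + y)) (C(y) = -3/2 + ((y + ((-3 + 6)*18)*y**2)/(y + 2))/4 = -3/2 + ((y + (3*18)*y**2)/(2 + y))/4 = -3/2 + ((y + 54*y**2)/(2 + y))/4 = -3/2 + (y + 54*y**2)/(4*(2 + y)))
52*C(2) - 81 = 52*((-12 - 5*2 + 54*2**2)/(4*(2 + 2))) - 81 = 52*((1/4)*(-12 - 10 + 54*4)/4) - 81 = 52*((1/4)*(1/4)*(-12 - 10 + 216)) - 81 = 52*((1/4)*(1/4)*194) - 81 = 52*(97/8) - 81 = 1261/2 - 81 = 1099/2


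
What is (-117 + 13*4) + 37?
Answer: -28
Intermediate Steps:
(-117 + 13*4) + 37 = (-117 + 52) + 37 = -65 + 37 = -28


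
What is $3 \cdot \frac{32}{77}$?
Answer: $\frac{96}{77} \approx 1.2468$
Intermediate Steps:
$3 \cdot \frac{32}{77} = \frac{96}{77}$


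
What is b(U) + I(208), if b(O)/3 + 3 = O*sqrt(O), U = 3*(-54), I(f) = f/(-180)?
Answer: -457/45 - 4374*I*sqrt(2) ≈ -10.156 - 6185.8*I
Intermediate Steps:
I(f) = -f/180 (I(f) = f*(-1/180) = -f/180)
U = -162
b(O) = -9 + 3*O**(3/2) (b(O) = -9 + 3*(O*sqrt(O)) = -9 + 3*O**(3/2))
b(U) + I(208) = (-9 + 3*(-162)**(3/2)) - 1/180*208 = (-9 + 3*(-1458*I*sqrt(2))) - 52/45 = (-9 - 4374*I*sqrt(2)) - 52/45 = -457/45 - 4374*I*sqrt(2)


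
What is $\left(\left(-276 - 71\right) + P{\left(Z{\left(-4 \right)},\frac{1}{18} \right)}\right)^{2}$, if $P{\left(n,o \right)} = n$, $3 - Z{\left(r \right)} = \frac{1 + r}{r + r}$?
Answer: $\frac{7590025}{64} \approx 1.1859 \cdot 10^{5}$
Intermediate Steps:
$Z{\left(r \right)} = 3 - \frac{1 + r}{2 r}$ ($Z{\left(r \right)} = 3 - \frac{1 + r}{r + r} = 3 - \frac{1 + r}{2 r}$)
$\left(\left(-276 - 71\right) + P{\left(Z{\left(-4 \right)},\frac{1}{18} \right)}\right)^{2} = \left(\left(-276 - 71\right) + \frac{-1 + 5 \left(-4\right)}{2 \left(-4\right)}\right)^{2} = \left(\left(-276 - 71\right) + \frac{1}{2} \left(- \frac{1}{4}\right) \left(-1 - 20\right)\right)^{2} = \left(-347 + \frac{1}{2} \left(- \frac{1}{4}\right) \left(-21\right)\right)^{2} = \left(-347 + \frac{21}{8}\right)^{2} = \left(- \frac{2755}{8}\right)^{2} = \frac{7590025}{64}$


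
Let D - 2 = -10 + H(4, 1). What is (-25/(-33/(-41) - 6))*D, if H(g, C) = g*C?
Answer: -4100/213 ≈ -19.249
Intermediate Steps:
H(g, C) = C*g
D = -4 (D = 2 + (-10 + 1*4) = 2 + (-10 + 4) = 2 - 6 = -4)
(-25/(-33/(-41) - 6))*D = (-25/(-33/(-41) - 6))*(-4) = (-25/(-33*(-1/41) - 6))*(-4) = (-25/(33/41 - 6))*(-4) = (-25/(-213/41))*(-4) = -41/213*(-25)*(-4) = (1025/213)*(-4) = -4100/213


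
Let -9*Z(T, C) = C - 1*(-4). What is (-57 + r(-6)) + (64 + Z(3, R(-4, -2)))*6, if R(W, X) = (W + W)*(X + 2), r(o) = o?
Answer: 955/3 ≈ 318.33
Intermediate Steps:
R(W, X) = 2*W*(2 + X) (R(W, X) = (2*W)*(2 + X) = 2*W*(2 + X))
Z(T, C) = -4/9 - C/9 (Z(T, C) = -(C - 1*(-4))/9 = -(C + 4)/9 = -(4 + C)/9 = -4/9 - C/9)
(-57 + r(-6)) + (64 + Z(3, R(-4, -2)))*6 = (-57 - 6) + (64 + (-4/9 - 2*(-4)*(2 - 2)/9))*6 = -63 + (64 + (-4/9 - 2*(-4)*0/9))*6 = -63 + (64 + (-4/9 - ⅑*0))*6 = -63 + (64 + (-4/9 + 0))*6 = -63 + (64 - 4/9)*6 = -63 + (572/9)*6 = -63 + 1144/3 = 955/3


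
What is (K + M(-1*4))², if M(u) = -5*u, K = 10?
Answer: 900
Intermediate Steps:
(K + M(-1*4))² = (10 - (-5)*4)² = (10 - 5*(-4))² = (10 + 20)² = 30² = 900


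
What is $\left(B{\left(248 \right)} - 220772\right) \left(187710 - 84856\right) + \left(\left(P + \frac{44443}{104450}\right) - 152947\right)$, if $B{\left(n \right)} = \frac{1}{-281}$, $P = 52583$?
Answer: $- \frac{666471939239455217}{29350450} \approx -2.2707 \cdot 10^{10}$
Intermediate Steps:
$B{\left(n \right)} = - \frac{1}{281}$
$\left(B{\left(248 \right)} - 220772\right) \left(187710 - 84856\right) + \left(\left(P + \frac{44443}{104450}\right) - 152947\right) = \left(- \frac{1}{281} - 220772\right) \left(187710 - 84856\right) - \left(100364 - \frac{44443}{104450}\right) = \left(- \frac{62036933}{281}\right) 102854 + \left(\left(52583 + 44443 \cdot \frac{1}{104450}\right) - 152947\right) = - \frac{6380746706782}{281} + \left(\left(52583 + \frac{44443}{104450}\right) - 152947\right) = - \frac{6380746706782}{281} + \left(\frac{5492338793}{104450} - 152947\right) = - \frac{6380746706782}{281} - \frac{10482975357}{104450} = - \frac{666471939239455217}{29350450}$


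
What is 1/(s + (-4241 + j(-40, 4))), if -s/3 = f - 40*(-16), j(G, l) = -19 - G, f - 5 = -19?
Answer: -1/6098 ≈ -0.00016399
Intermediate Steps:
f = -14 (f = 5 - 19 = -14)
s = -1878 (s = -3*(-14 - 40*(-16)) = -3*(-14 + 640) = -3*626 = -1878)
1/(s + (-4241 + j(-40, 4))) = 1/(-1878 + (-4241 + (-19 - 1*(-40)))) = 1/(-1878 + (-4241 + (-19 + 40))) = 1/(-1878 + (-4241 + 21)) = 1/(-1878 - 4220) = 1/(-6098) = -1/6098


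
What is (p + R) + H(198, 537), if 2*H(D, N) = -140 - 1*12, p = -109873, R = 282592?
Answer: 172643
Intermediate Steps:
H(D, N) = -76 (H(D, N) = (-140 - 1*12)/2 = (-140 - 12)/2 = (1/2)*(-152) = -76)
(p + R) + H(198, 537) = (-109873 + 282592) - 76 = 172719 - 76 = 172643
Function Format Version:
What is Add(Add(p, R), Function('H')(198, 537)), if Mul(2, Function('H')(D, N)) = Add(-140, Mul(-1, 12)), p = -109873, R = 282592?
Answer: 172643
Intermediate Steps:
Function('H')(D, N) = -76 (Function('H')(D, N) = Mul(Rational(1, 2), Add(-140, Mul(-1, 12))) = Mul(Rational(1, 2), Add(-140, -12)) = Mul(Rational(1, 2), -152) = -76)
Add(Add(p, R), Function('H')(198, 537)) = Add(Add(-109873, 282592), -76) = Add(172719, -76) = 172643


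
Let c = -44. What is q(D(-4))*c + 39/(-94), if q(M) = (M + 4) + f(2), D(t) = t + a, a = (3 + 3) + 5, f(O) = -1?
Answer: -41399/94 ≈ -440.42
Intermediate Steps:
a = 11 (a = 6 + 5 = 11)
D(t) = 11 + t (D(t) = t + 11 = 11 + t)
q(M) = 3 + M (q(M) = (M + 4) - 1 = (4 + M) - 1 = 3 + M)
q(D(-4))*c + 39/(-94) = (3 + (11 - 4))*(-44) + 39/(-94) = (3 + 7)*(-44) + 39*(-1/94) = 10*(-44) - 39/94 = -440 - 39/94 = -41399/94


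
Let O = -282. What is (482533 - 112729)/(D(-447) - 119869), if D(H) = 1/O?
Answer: -104284728/33803059 ≈ -3.0851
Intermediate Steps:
D(H) = -1/282 (D(H) = 1/(-282) = -1/282)
(482533 - 112729)/(D(-447) - 119869) = (482533 - 112729)/(-1/282 - 119869) = 369804/(-33803059/282) = 369804*(-282/33803059) = -104284728/33803059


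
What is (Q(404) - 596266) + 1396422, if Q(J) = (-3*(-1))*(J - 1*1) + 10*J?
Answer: 805405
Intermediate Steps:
Q(J) = -3 + 13*J (Q(J) = 3*(J - 1) + 10*J = 3*(-1 + J) + 10*J = (-3 + 3*J) + 10*J = -3 + 13*J)
(Q(404) - 596266) + 1396422 = ((-3 + 13*404) - 596266) + 1396422 = ((-3 + 5252) - 596266) + 1396422 = (5249 - 596266) + 1396422 = -591017 + 1396422 = 805405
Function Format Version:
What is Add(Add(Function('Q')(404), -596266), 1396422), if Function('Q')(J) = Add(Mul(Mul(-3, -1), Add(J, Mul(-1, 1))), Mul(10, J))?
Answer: 805405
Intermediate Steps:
Function('Q')(J) = Add(-3, Mul(13, J)) (Function('Q')(J) = Add(Mul(3, Add(J, -1)), Mul(10, J)) = Add(Mul(3, Add(-1, J)), Mul(10, J)) = Add(Add(-3, Mul(3, J)), Mul(10, J)) = Add(-3, Mul(13, J)))
Add(Add(Function('Q')(404), -596266), 1396422) = Add(Add(Add(-3, Mul(13, 404)), -596266), 1396422) = Add(Add(Add(-3, 5252), -596266), 1396422) = Add(Add(5249, -596266), 1396422) = Add(-591017, 1396422) = 805405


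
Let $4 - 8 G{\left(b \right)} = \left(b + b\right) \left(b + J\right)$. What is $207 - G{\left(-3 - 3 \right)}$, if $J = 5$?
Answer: $208$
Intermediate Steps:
$G{\left(b \right)} = \frac{1}{2} - \frac{b \left(5 + b\right)}{4}$ ($G{\left(b \right)} = \frac{1}{2} - \frac{\left(b + b\right) \left(b + 5\right)}{8} = \frac{1}{2} - \frac{2 b \left(5 + b\right)}{8} = \frac{1}{2} - \frac{b \left(5 + b\right)}{4}$)
$207 - G{\left(-3 - 3 \right)} = 207 - \left(\frac{1}{2} - \frac{5 \left(-3 - 3\right)}{4} - \frac{\left(-3 - 3\right)^{2}}{4}\right) = 207 - \left(\frac{1}{2} - - \frac{15}{2} - \frac{\left(-6\right)^{2}}{4}\right) = 207 - \left(\frac{1}{2} + \frac{15}{2} - 9\right) = 207 - -1 = 207 + 1 = 208$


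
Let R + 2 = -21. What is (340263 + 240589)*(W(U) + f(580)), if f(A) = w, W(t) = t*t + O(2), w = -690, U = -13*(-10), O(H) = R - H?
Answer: 9401089620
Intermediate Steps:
R = -23 (R = -2 - 21 = -23)
O(H) = -23 - H
U = 130
W(t) = -25 + t² (W(t) = t*t + (-23 - 1*2) = t² + (-23 - 2) = t² - 25 = -25 + t²)
f(A) = -690
(340263 + 240589)*(W(U) + f(580)) = (340263 + 240589)*((-25 + 130²) - 690) = 580852*((-25 + 16900) - 690) = 580852*(16875 - 690) = 580852*16185 = 9401089620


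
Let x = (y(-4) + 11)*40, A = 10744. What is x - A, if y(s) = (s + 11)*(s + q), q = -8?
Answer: -13664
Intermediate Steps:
y(s) = (-8 + s)*(11 + s) (y(s) = (s + 11)*(s - 8) = (11 + s)*(-8 + s) = (-8 + s)*(11 + s))
x = -2920 (x = ((-88 + (-4)**2 + 3*(-4)) + 11)*40 = ((-88 + 16 - 12) + 11)*40 = (-84 + 11)*40 = -73*40 = -2920)
x - A = -2920 - 1*10744 = -2920 - 10744 = -13664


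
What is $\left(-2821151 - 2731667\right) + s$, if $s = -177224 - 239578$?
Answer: $-5969620$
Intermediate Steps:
$s = -416802$
$\left(-2821151 - 2731667\right) + s = \left(-2821151 - 2731667\right) - 416802 = -5552818 - 416802 = -5969620$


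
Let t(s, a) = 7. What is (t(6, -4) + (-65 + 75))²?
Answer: 289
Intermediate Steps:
(t(6, -4) + (-65 + 75))² = (7 + (-65 + 75))² = (7 + 10)² = 17² = 289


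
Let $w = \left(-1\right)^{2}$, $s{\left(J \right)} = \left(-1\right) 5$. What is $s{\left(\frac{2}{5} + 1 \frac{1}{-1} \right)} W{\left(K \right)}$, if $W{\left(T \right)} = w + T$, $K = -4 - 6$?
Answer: $45$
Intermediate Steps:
$s{\left(J \right)} = -5$
$w = 1$
$K = -10$ ($K = -4 - 6 = -10$)
$W{\left(T \right)} = 1 + T$
$s{\left(\frac{2}{5} + 1 \frac{1}{-1} \right)} W{\left(K \right)} = - 5 \left(1 - 10\right) = \left(-5\right) \left(-9\right) = 45$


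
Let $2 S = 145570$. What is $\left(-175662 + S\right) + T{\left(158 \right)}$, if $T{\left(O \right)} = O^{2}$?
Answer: $-77913$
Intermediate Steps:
$S = 72785$ ($S = \frac{1}{2} \cdot 145570 = 72785$)
$\left(-175662 + S\right) + T{\left(158 \right)} = \left(-175662 + 72785\right) + 158^{2} = -102877 + 24964 = -77913$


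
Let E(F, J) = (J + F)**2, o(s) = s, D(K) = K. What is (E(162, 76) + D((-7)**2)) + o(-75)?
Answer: 56618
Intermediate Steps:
E(F, J) = (F + J)**2
(E(162, 76) + D((-7)**2)) + o(-75) = ((162 + 76)**2 + (-7)**2) - 75 = (238**2 + 49) - 75 = (56644 + 49) - 75 = 56693 - 75 = 56618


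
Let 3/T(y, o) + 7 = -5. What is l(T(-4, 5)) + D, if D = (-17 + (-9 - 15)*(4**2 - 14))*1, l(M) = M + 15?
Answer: -201/4 ≈ -50.250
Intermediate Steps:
T(y, o) = -1/4 (T(y, o) = 3/(-7 - 5) = 3/(-12) = 3*(-1/12) = -1/4)
l(M) = 15 + M
D = -65 (D = (-17 - 24*(16 - 14))*1 = (-17 - 24*2)*1 = (-17 - 48)*1 = -65*1 = -65)
l(T(-4, 5)) + D = (15 - 1/4) - 65 = 59/4 - 65 = -201/4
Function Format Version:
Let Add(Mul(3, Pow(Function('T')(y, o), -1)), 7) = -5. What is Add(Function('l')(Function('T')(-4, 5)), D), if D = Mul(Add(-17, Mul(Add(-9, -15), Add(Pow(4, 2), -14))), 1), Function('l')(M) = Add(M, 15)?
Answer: Rational(-201, 4) ≈ -50.250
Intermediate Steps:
Function('T')(y, o) = Rational(-1, 4) (Function('T')(y, o) = Mul(3, Pow(Add(-7, -5), -1)) = Mul(3, Pow(-12, -1)) = Mul(3, Rational(-1, 12)) = Rational(-1, 4))
Function('l')(M) = Add(15, M)
D = -65 (D = Mul(Add(-17, Mul(-24, Add(16, -14))), 1) = Mul(Add(-17, Mul(-24, 2)), 1) = Mul(Add(-17, -48), 1) = Mul(-65, 1) = -65)
Add(Function('l')(Function('T')(-4, 5)), D) = Add(Add(15, Rational(-1, 4)), -65) = Add(Rational(59, 4), -65) = Rational(-201, 4)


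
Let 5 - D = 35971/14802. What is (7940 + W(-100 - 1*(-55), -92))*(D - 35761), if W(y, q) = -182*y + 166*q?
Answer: -75689368469/2467 ≈ -3.0681e+7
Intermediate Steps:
D = 38039/14802 (D = 5 - 35971/14802 = 38039/14802 ≈ 2.5699)
(7940 + W(-100 - 1*(-55), -92))*(D - 35761) = (7940 + (-182*(-100 - 1*(-55)) + 166*(-92)))*(38039/14802 - 35761) = (7940 + (-182*(-100 + 55) - 15272))*(-529296283/14802) = (7940 + (-182*(-45) - 15272))*(-529296283/14802) = (7940 + (8190 - 15272))*(-529296283/14802) = (7940 - 7082)*(-529296283/14802) = 858*(-529296283/14802) = -75689368469/2467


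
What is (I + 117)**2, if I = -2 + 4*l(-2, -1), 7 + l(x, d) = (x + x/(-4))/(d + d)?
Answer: 8100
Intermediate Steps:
l(x, d) = -7 + 3*x/(8*d) (l(x, d) = -7 + (x + x/(-4))/(d + d) = -7 + (x + x*(-1/4))/((2*d)) = -7 + (x - x/4)*(1/(2*d)) = -7 + (3*x/4)*(1/(2*d)) = -7 + 3*x/(8*d))
I = -27 (I = -2 + 4*(-7 + (3/8)*(-2)/(-1)) = -2 + 4*(-7 + (3/8)*(-2)*(-1)) = -2 + 4*(-7 + 3/4) = -2 + 4*(-25/4) = -2 - 25 = -27)
(I + 117)**2 = (-27 + 117)**2 = 90**2 = 8100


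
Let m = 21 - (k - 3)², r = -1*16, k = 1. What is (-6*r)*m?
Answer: 1632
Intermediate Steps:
r = -16
m = 17 (m = 21 - (1 - 3)² = 21 - 1*(-2)² = 21 - 1*4 = 21 - 4 = 17)
(-6*r)*m = -6*(-16)*17 = 96*17 = 1632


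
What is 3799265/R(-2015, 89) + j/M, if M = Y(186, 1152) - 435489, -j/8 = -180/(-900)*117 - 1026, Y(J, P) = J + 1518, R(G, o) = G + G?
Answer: -549365497283/582717850 ≈ -942.76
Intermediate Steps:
R(G, o) = 2*G
Y(J, P) = 1518 + J
j = 40104/5 (j = -8*(-180/(-900)*117 - 1026) = -8*(-180*(-1/900)*117 - 1026) = -8*((1/5)*117 - 1026) = -8*(117/5 - 1026) = -8*(-5013/5) = 40104/5 ≈ 8020.8)
M = -433785 (M = (1518 + 186) - 435489 = 1704 - 435489 = -433785)
3799265/R(-2015, 89) + j/M = 3799265/((2*(-2015))) + (40104/5)/(-433785) = 3799265/(-4030) + (40104/5)*(-1/433785) = 3799265*(-1/4030) - 13368/722975 = -759853/806 - 13368/722975 = -549365497283/582717850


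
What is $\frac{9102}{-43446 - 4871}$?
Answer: $- \frac{9102}{48317} \approx -0.18838$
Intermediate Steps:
$\frac{9102}{-43446 - 4871} = \frac{9102}{-48317} = 9102 \left(- \frac{1}{48317}\right) = - \frac{9102}{48317}$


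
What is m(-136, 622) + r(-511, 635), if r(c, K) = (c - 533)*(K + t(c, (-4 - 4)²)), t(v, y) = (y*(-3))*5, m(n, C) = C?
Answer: 339922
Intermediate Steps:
t(v, y) = -15*y (t(v, y) = -3*y*5 = -15*y)
r(c, K) = (-960 + K)*(-533 + c) (r(c, K) = (c - 533)*(K - 15*(-4 - 4)²) = (-533 + c)*(K - 15*(-8)²) = (-533 + c)*(K - 15*64) = (-533 + c)*(K - 960) = (-533 + c)*(-960 + K) = (-960 + K)*(-533 + c))
m(-136, 622) + r(-511, 635) = 622 + (511680 - 960*(-511) - 533*635 + 635*(-511)) = 622 + (511680 + 490560 - 338455 - 324485) = 622 + 339300 = 339922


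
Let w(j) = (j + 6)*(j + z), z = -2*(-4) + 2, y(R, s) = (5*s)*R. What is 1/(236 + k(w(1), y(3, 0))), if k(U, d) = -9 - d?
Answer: 1/227 ≈ 0.0044053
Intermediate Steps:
y(R, s) = 5*R*s
z = 10 (z = 8 + 2 = 10)
w(j) = (6 + j)*(10 + j) (w(j) = (j + 6)*(j + 10) = (6 + j)*(10 + j))
1/(236 + k(w(1), y(3, 0))) = 1/(236 + (-9 - 5*3*0)) = 1/(236 + (-9 - 1*0)) = 1/(236 + (-9 + 0)) = 1/(236 - 9) = 1/227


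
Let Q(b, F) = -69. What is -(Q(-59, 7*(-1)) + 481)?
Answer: -412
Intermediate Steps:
-(Q(-59, 7*(-1)) + 481) = -(-69 + 481) = -1*412 = -412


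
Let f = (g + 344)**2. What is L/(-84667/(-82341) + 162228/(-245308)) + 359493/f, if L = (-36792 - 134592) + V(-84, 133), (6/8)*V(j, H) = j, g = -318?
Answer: -20884115889457617/44733555724 ≈ -4.6686e+5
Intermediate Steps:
V(j, H) = 4*j/3
L = -171496 (L = (-36792 - 134592) + (4/3)*(-84) = -171384 - 112 = -171496)
f = 676 (f = (-318 + 344)**2 = 26**2 = 676)
L/(-84667/(-82341) + 162228/(-245308)) + 359493/f = -171496/(-84667/(-82341) + 162228/(-245308)) + 359493/676 = -171496/(-84667*(-1/82341) + 162228*(-1/245308)) + 359493*(1/676) = -171496/(84667/82341 - 40557/61327) + 359493/676 = -171496/264695596/721389501 + 359493/676 = -171496*721389501/264695596 + 359493/676 = -30928853465874/66173899 + 359493/676 = -20884115889457617/44733555724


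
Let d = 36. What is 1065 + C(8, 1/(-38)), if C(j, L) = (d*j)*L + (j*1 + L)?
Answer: 40485/38 ≈ 1065.4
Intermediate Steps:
C(j, L) = L + j + 36*L*j (C(j, L) = (36*j)*L + (j*1 + L) = 36*L*j + (j + L) = 36*L*j + (L + j) = L + j + 36*L*j)
1065 + C(8, 1/(-38)) = 1065 + (1/(-38) + 8 + 36*8/(-38)) = 1065 + (-1/38 + 8 + 36*(-1/38)*8) = 1065 + (-1/38 + 8 - 144/19) = 1065 + 15/38 = 40485/38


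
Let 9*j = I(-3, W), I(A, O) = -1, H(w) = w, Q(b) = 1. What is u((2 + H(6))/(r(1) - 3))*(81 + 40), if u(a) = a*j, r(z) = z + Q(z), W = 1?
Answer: 968/9 ≈ 107.56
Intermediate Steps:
r(z) = 1 + z (r(z) = z + 1 = 1 + z)
j = -⅑ (j = (⅑)*(-1) = -⅑ ≈ -0.11111)
u(a) = -a/9 (u(a) = a*(-⅑) = -a/9)
u((2 + H(6))/(r(1) - 3))*(81 + 40) = (-(2 + 6)/(9*((1 + 1) - 3)))*(81 + 40) = -8/(9*(2 - 3))*121 = -8/(9*(-1))*121 = -8*(-1)/9*121 = -⅑*(-8)*121 = (8/9)*121 = 968/9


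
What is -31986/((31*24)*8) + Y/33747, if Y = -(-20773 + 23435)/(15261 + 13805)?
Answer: -2614564420333/486521589792 ≈ -5.3740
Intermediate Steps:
Y = -1331/14533 (Y = -2662/29066 = -1*1331/14533 = -1331/14533 ≈ -0.091585)
-31986/((31*24)*8) + Y/33747 = -31986/((31*24)*8) - 1331/14533/33747 = -31986/(744*8) - 1331/14533*1/33747 = -31986/5952 - 1331/490445151 = -31986*1/5952 - 1331/490445151 = -5331/992 - 1331/490445151 = -2614564420333/486521589792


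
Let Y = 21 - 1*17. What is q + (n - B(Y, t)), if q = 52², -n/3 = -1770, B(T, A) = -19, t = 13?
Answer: 8033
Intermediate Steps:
Y = 4 (Y = 21 - 17 = 4)
n = 5310 (n = -3*(-1770) = 5310)
q = 2704
q + (n - B(Y, t)) = 2704 + (5310 - 1*(-19)) = 2704 + (5310 + 19) = 2704 + 5329 = 8033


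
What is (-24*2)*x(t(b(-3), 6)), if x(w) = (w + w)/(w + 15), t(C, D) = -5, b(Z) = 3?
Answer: 48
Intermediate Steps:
x(w) = 2*w/(15 + w) (x(w) = (2*w)/(15 + w) = 2*w/(15 + w))
(-24*2)*x(t(b(-3), 6)) = (-24*2)*(2*(-5)/(15 - 5)) = -96*(-5)/10 = -48*(-1) = 48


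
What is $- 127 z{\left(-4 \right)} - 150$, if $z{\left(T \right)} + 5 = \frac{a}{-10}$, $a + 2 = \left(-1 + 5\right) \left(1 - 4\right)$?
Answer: $\frac{1536}{5} \approx 307.2$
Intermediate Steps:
$a = -14$ ($a = -2 + \left(-1 + 5\right) \left(1 - 4\right) = -2 + 4 \left(-3\right) = -2 - 12 = -14$)
$z{\left(T \right)} = - \frac{18}{5}$ ($z{\left(T \right)} = -5 - \frac{14}{-10} = -5 - - \frac{7}{5} = -5 + \frac{7}{5} = - \frac{18}{5}$)
$- 127 z{\left(-4 \right)} - 150 = \left(-127\right) \left(- \frac{18}{5}\right) - 150 = \frac{2286}{5} - 150 = \frac{1536}{5}$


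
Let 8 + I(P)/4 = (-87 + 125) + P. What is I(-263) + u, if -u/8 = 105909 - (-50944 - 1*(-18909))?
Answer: -1104484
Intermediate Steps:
I(P) = 120 + 4*P (I(P) = -32 + 4*((-87 + 125) + P) = -32 + 4*(38 + P) = -32 + (152 + 4*P) = 120 + 4*P)
u = -1103552 (u = -8*(105909 - (-50944 - 1*(-18909))) = -8*(105909 - (-50944 + 18909)) = -8*(105909 - 1*(-32035)) = -8*(105909 + 32035) = -8*137944 = -1103552)
I(-263) + u = (120 + 4*(-263)) - 1103552 = (120 - 1052) - 1103552 = -932 - 1103552 = -1104484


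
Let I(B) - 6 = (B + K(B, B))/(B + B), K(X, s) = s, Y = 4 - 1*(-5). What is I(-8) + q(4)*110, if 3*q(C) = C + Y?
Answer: 1451/3 ≈ 483.67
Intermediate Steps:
Y = 9 (Y = 4 + 5 = 9)
I(B) = 7 (I(B) = 6 + (B + B)/(B + B) = 6 + (2*B)/((2*B)) = 6 + (2*B)*(1/(2*B)) = 6 + 1 = 7)
q(C) = 3 + C/3 (q(C) = (C + 9)/3 = (9 + C)/3 = 3 + C/3)
I(-8) + q(4)*110 = 7 + (3 + (⅓)*4)*110 = 7 + (3 + 4/3)*110 = 7 + (13/3)*110 = 7 + 1430/3 = 1451/3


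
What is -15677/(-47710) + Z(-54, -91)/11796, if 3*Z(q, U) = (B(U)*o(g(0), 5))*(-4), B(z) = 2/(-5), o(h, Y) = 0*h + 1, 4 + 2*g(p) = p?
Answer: 138713503/422090370 ≈ 0.32863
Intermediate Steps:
g(p) = -2 + p/2
o(h, Y) = 1 (o(h, Y) = 0 + 1 = 1)
B(z) = -2/5 (B(z) = 2*(-1/5) = -2/5)
Z(q, U) = 8/15 (Z(q, U) = (-2/5*1*(-4))/3 = (-2/5*(-4))/3 = (1/3)*(8/5) = 8/15)
-15677/(-47710) + Z(-54, -91)/11796 = -15677/(-47710) + (8/15)/11796 = -15677*(-1/47710) + (8/15)*(1/11796) = 15677/47710 + 2/44235 = 138713503/422090370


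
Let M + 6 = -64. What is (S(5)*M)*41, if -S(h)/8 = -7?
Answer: -160720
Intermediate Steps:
M = -70 (M = -6 - 64 = -70)
S(h) = 56 (S(h) = -8*(-7) = 56)
(S(5)*M)*41 = (56*(-70))*41 = -3920*41 = -160720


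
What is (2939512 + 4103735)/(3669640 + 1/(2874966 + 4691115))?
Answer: 53289777305007/27764793480841 ≈ 1.9193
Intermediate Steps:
(2939512 + 4103735)/(3669640 + 1/(2874966 + 4691115)) = 7043247/(3669640 + 1/7566081) = 7043247/(27764793480841/7566081) = 7043247*(7566081/27764793480841) = 53289777305007/27764793480841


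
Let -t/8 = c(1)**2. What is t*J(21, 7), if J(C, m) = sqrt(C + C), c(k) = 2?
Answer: -32*sqrt(42) ≈ -207.38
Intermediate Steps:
t = -32 (t = -8*2**2 = -8*4 = -32)
J(C, m) = sqrt(2)*sqrt(C) (J(C, m) = sqrt(2*C) = sqrt(2)*sqrt(C))
t*J(21, 7) = -32*sqrt(2)*sqrt(21) = -32*sqrt(42)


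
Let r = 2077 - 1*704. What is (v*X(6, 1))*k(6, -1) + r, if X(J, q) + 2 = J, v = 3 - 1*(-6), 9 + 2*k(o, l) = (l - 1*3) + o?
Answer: 1247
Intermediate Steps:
k(o, l) = -6 + l/2 + o/2 (k(o, l) = -9/2 + ((l - 1*3) + o)/2 = -9/2 + ((l - 3) + o)/2 = -9/2 + ((-3 + l) + o)/2 = -9/2 + (-3 + l + o)/2 = -9/2 + (-3/2 + l/2 + o/2) = -6 + l/2 + o/2)
v = 9 (v = 3 + 6 = 9)
X(J, q) = -2 + J
r = 1373 (r = 2077 - 704 = 1373)
(v*X(6, 1))*k(6, -1) + r = (9*(-2 + 6))*(-6 + (½)*(-1) + (½)*6) + 1373 = (9*4)*(-6 - ½ + 3) + 1373 = 36*(-7/2) + 1373 = -126 + 1373 = 1247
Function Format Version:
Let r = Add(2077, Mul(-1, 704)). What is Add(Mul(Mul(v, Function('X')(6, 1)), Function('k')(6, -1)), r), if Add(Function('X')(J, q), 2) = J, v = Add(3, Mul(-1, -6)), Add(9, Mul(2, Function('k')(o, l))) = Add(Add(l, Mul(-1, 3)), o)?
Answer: 1247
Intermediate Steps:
Function('k')(o, l) = Add(-6, Mul(Rational(1, 2), l), Mul(Rational(1, 2), o)) (Function('k')(o, l) = Add(Rational(-9, 2), Mul(Rational(1, 2), Add(Add(l, Mul(-1, 3)), o))) = Add(Rational(-9, 2), Mul(Rational(1, 2), Add(Add(l, -3), o))) = Add(Rational(-9, 2), Mul(Rational(1, 2), Add(Add(-3, l), o))) = Add(Rational(-9, 2), Mul(Rational(1, 2), Add(-3, l, o))) = Add(Rational(-9, 2), Add(Rational(-3, 2), Mul(Rational(1, 2), l), Mul(Rational(1, 2), o))) = Add(-6, Mul(Rational(1, 2), l), Mul(Rational(1, 2), o)))
v = 9 (v = Add(3, 6) = 9)
Function('X')(J, q) = Add(-2, J)
r = 1373 (r = Add(2077, -704) = 1373)
Add(Mul(Mul(v, Function('X')(6, 1)), Function('k')(6, -1)), r) = Add(Mul(Mul(9, Add(-2, 6)), Add(-6, Mul(Rational(1, 2), -1), Mul(Rational(1, 2), 6))), 1373) = Add(Mul(Mul(9, 4), Add(-6, Rational(-1, 2), 3)), 1373) = Add(Mul(36, Rational(-7, 2)), 1373) = Add(-126, 1373) = 1247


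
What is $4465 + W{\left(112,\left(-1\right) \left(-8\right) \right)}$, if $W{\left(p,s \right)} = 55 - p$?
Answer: $4408$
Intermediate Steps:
$4465 + W{\left(112,\left(-1\right) \left(-8\right) \right)} = 4465 + \left(55 - 112\right) = 4465 - 57 = 4408$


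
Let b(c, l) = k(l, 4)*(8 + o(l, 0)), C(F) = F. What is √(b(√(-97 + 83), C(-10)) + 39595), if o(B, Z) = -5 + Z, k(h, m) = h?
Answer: √39565 ≈ 198.91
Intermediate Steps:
b(c, l) = 3*l (b(c, l) = l*(8 + (-5 + 0)) = l*(8 - 5) = l*3 = 3*l)
√(b(√(-97 + 83), C(-10)) + 39595) = √(3*(-10) + 39595) = √(-30 + 39595) = √39565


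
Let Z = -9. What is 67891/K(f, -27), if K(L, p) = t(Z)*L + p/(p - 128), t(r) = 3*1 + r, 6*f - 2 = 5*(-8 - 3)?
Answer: 10523105/8242 ≈ 1276.8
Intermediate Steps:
f = -53/6 (f = ⅓ + (5*(-8 - 3))/6 = ⅓ + (5*(-11))/6 = ⅓ + (⅙)*(-55) = ⅓ - 55/6 = -53/6 ≈ -8.8333)
t(r) = 3 + r
K(L, p) = -6*L + p/(-128 + p) (K(L, p) = (3 - 9)*L + p/(p - 128) = -6*L + p/(-128 + p))
67891/K(f, -27) = 67891/(((-27 + 768*(-53/6) - 6*(-53/6)*(-27))/(-128 - 27))) = 67891/(((-27 - 6784 - 1431)/(-155))) = 67891/((-1/155*(-8242))) = 67891/(8242/155) = 67891*(155/8242) = 10523105/8242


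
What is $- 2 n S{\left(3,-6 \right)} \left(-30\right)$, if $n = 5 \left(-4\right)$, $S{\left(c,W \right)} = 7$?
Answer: $-8400$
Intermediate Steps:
$n = -20$
$- 2 n S{\left(3,-6 \right)} \left(-30\right) = \left(-2\right) \left(-20\right) 7 \left(-30\right) = 40 \cdot 7 \left(-30\right) = 280 \left(-30\right) = -8400$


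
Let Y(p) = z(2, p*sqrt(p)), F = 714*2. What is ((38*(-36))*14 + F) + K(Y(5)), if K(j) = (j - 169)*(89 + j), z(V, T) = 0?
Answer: -32765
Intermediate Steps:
F = 1428
Y(p) = 0
K(j) = (-169 + j)*(89 + j)
((38*(-36))*14 + F) + K(Y(5)) = ((38*(-36))*14 + 1428) + (-15041 + 0**2 - 80*0) = (-1368*14 + 1428) + (-15041 + 0 + 0) = (-19152 + 1428) - 15041 = -17724 - 15041 = -32765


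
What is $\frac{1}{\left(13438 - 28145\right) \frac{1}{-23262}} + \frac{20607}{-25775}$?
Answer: $\frac{296510901}{379072925} \approx 0.7822$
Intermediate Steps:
$\frac{1}{\left(13438 - 28145\right) \frac{1}{-23262}} + \frac{20607}{-25775} = \frac{1}{\left(-14707\right) \left(- \frac{1}{23262}\right)} + 20607 \left(- \frac{1}{25775}\right) = \left(- \frac{1}{14707}\right) \left(-23262\right) - \frac{20607}{25775} = \frac{23262}{14707} - \frac{20607}{25775} = \frac{296510901}{379072925}$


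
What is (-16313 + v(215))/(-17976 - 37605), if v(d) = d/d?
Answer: 16312/55581 ≈ 0.29348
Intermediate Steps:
v(d) = 1
(-16313 + v(215))/(-17976 - 37605) = (-16313 + 1)/(-17976 - 37605) = -16312/(-55581) = -16312*(-1/55581) = 16312/55581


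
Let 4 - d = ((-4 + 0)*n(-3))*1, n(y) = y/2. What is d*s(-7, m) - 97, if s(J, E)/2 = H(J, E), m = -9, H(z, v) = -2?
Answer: -89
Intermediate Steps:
n(y) = y/2 (n(y) = y*(1/2) = y/2)
s(J, E) = -4 (s(J, E) = 2*(-2) = -4)
d = -2 (d = 4 - (-4 + 0)*((1/2)*(-3)) = 4 - (-4*(-3/2)) = 4 - 6 = -2)
d*s(-7, m) - 97 = -2*(-4) - 97 = 8 - 97 = -89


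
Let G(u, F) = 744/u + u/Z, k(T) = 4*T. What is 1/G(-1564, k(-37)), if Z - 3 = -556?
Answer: 216223/508666 ≈ 0.42508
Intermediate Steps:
Z = -553 (Z = 3 - 556 = -553)
G(u, F) = 744/u - u/553 (G(u, F) = 744/u + u/(-553) = 744/u + u*(-1/553) = 744/u - u/553)
1/G(-1564, k(-37)) = 1/(744/(-1564) - 1/553*(-1564)) = 1/(744*(-1/1564) + 1564/553) = 1/(-186/391 + 1564/553) = 1/(508666/216223) = 216223/508666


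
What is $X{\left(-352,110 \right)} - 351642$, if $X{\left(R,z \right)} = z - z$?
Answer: $-351642$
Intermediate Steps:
$X{\left(R,z \right)} = 0$
$X{\left(-352,110 \right)} - 351642 = 0 - 351642 = -351642$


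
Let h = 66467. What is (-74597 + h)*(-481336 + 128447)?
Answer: 2868987570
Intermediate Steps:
(-74597 + h)*(-481336 + 128447) = (-74597 + 66467)*(-481336 + 128447) = -8130*(-352889) = 2868987570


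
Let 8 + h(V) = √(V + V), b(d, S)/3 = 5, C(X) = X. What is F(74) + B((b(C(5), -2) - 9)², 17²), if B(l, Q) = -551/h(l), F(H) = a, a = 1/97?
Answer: -53446/97 - 1653*√2/4 ≈ -1135.4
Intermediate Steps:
b(d, S) = 15 (b(d, S) = 3*5 = 15)
h(V) = -8 + √2*√V (h(V) = -8 + √(V + V) = -8 + √(2*V) = -8 + √2*√V)
a = 1/97 ≈ 0.010309
F(H) = 1/97
B(l, Q) = -551/(-8 + √2*√l)
F(74) + B((b(C(5), -2) - 9)², 17²) = 1/97 - 551/(-8 + √2*√((15 - 9)²)) = 1/97 - 551/(-8 + √2*√(6²)) = 1/97 - 551/(-8 + √2*√36) = 1/97 - 551/(-8 + √2*6) = 1/97 - 551/(-8 + 6*√2)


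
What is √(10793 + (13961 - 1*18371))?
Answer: √6383 ≈ 79.894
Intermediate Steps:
√(10793 + (13961 - 1*18371)) = √(10793 + (13961 - 18371)) = √(10793 - 4410) = √6383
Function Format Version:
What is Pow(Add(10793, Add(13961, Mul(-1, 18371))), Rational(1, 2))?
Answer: Pow(6383, Rational(1, 2)) ≈ 79.894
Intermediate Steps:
Pow(Add(10793, Add(13961, Mul(-1, 18371))), Rational(1, 2)) = Pow(Add(10793, Add(13961, -18371)), Rational(1, 2)) = Pow(Add(10793, -4410), Rational(1, 2)) = Pow(6383, Rational(1, 2))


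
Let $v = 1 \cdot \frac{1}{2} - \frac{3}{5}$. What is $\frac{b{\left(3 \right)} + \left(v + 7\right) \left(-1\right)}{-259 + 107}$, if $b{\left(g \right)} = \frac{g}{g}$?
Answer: $\frac{59}{1520} \approx 0.038816$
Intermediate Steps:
$v = - \frac{1}{10}$ ($v = 1 \cdot \frac{1}{2} - \frac{3}{5} = \frac{1}{2} - \frac{3}{5} = - \frac{1}{10} \approx -0.1$)
$b{\left(g \right)} = 1$
$\frac{b{\left(3 \right)} + \left(v + 7\right) \left(-1\right)}{-259 + 107} = \frac{1 + \left(- \frac{1}{10} + 7\right) \left(-1\right)}{-259 + 107} = \frac{1 + \frac{69}{10} \left(-1\right)}{-152} = \left(1 - \frac{69}{10}\right) \left(- \frac{1}{152}\right) = \left(- \frac{59}{10}\right) \left(- \frac{1}{152}\right) = \frac{59}{1520}$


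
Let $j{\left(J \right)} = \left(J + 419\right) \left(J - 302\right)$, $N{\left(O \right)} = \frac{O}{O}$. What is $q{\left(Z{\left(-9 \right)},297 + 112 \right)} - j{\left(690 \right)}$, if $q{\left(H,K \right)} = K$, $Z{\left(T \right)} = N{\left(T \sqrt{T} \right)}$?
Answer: $-429883$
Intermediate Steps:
$N{\left(O \right)} = 1$
$Z{\left(T \right)} = 1$
$j{\left(J \right)} = \left(-302 + J\right) \left(419 + J\right)$ ($j{\left(J \right)} = \left(419 + J\right) \left(-302 + J\right) = \left(-302 + J\right) \left(419 + J\right)$)
$q{\left(Z{\left(-9 \right)},297 + 112 \right)} - j{\left(690 \right)} = \left(297 + 112\right) - \left(-126538 + 690^{2} + 117 \cdot 690\right) = 409 - \left(-126538 + 476100 + 80730\right) = 409 - 430292 = -429883$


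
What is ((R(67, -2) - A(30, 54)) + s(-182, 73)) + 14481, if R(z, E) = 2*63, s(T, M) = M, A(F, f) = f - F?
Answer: 14656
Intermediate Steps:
R(z, E) = 126
((R(67, -2) - A(30, 54)) + s(-182, 73)) + 14481 = ((126 - (54 - 1*30)) + 73) + 14481 = ((126 - (54 - 30)) + 73) + 14481 = ((126 - 1*24) + 73) + 14481 = ((126 - 24) + 73) + 14481 = (102 + 73) + 14481 = 175 + 14481 = 14656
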